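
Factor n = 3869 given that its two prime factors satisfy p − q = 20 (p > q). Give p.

73

Since p = q + 20, we have 3869 = q(q + 20), so q² + 20q − 3869 = 0.
Discriminant: 20² + 4·3869 = 400 + 15476 = 15876; √15876 = 126.
q = (−20 + 126)/2 = 53, and p = q + 20 = 73.
Check: 53 · 73 = 3869.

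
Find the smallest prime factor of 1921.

17

1921 is odd.
Digit sum 13, not divisible by 3.
Ends in 1: not divisible by 5.
7: 1921 = 7·274 + 3
11: 1921 = 11·174 + 7
13: 1921 = 13·147 + 10
17: 1921 = 17·113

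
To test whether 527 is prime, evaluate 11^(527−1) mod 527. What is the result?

485

11^1 ≡ 11 (mod 527)
11^2 ≡ 11^2 = 121 ≡ 121 (mod 527)
11^4 ≡ 121^2 = 14641 ≡ 412 (mod 527)
11^8 ≡ 412^2 = 169744 ≡ 50 (mod 527)
11^16 ≡ 50^2 = 2500 ≡ 392 (mod 527)
11^32 ≡ 392^2 = 153664 ≡ 307 (mod 527)
11^64 ≡ 307^2 = 94249 ≡ 443 (mod 527)
11^128 ≡ 443^2 = 196249 ≡ 205 (mod 527)
11^256 ≡ 205^2 = 42025 ≡ 392 (mod 527)
11^512 ≡ 392^2 = 153664 ≡ 307 (mod 527)
526 = 512 + 8 + 4 + 2 in binary powers of 2.
So 11^526 ≡ 307 · 50 · 412 · 121 ≡ 485 (mod 527).
Since 485 ≠ 1, base 11 is a Fermat witness: 527 is composite.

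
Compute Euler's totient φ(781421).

755568

Factor: 781421 = 67 · 107 · 109.
φ(781421) = (67−1) · (107−1) · (109−1) = 66 · 106 · 108 = 755568.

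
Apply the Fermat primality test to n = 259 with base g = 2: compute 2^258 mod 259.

64

2^1 ≡ 2 (mod 259)
2^2 ≡ 2^2 = 4 ≡ 4 (mod 259)
2^4 ≡ 4^2 = 16 ≡ 16 (mod 259)
2^8 ≡ 16^2 = 256 ≡ 256 (mod 259)
2^16 ≡ 256^2 = 65536 ≡ 9 (mod 259)
2^32 ≡ 9^2 = 81 ≡ 81 (mod 259)
2^64 ≡ 81^2 = 6561 ≡ 86 (mod 259)
2^128 ≡ 86^2 = 7396 ≡ 144 (mod 259)
2^256 ≡ 144^2 = 20736 ≡ 16 (mod 259)
258 = 256 + 2 in binary powers of 2.
So 2^258 ≡ 16 · 4 ≡ 64 (mod 259).
Since 64 ≠ 1, base 2 is a Fermat witness: 259 is composite.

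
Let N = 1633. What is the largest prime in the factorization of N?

1633 = 23 · 71
71 is prime.
So 1633 = 23 · 71; the largest prime factor is 71.

71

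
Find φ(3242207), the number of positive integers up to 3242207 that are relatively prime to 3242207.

Factor: 3242207 = 107 · 157 · 193.
φ(3242207) = (107−1) · (157−1) · (193−1) = 106 · 156 · 192 = 3174912.

3174912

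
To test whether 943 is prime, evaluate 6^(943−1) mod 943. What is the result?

6^1 ≡ 6 (mod 943)
6^2 ≡ 6^2 = 36 ≡ 36 (mod 943)
6^4 ≡ 36^2 = 1296 ≡ 353 (mod 943)
6^8 ≡ 353^2 = 124609 ≡ 133 (mod 943)
6^16 ≡ 133^2 = 17689 ≡ 715 (mod 943)
6^32 ≡ 715^2 = 511225 ≡ 119 (mod 943)
6^64 ≡ 119^2 = 14161 ≡ 16 (mod 943)
6^128 ≡ 16^2 = 256 ≡ 256 (mod 943)
6^256 ≡ 256^2 = 65536 ≡ 469 (mod 943)
6^512 ≡ 469^2 = 219961 ≡ 242 (mod 943)
942 = 512 + 256 + 128 + 32 + 8 + 4 + 2 in binary powers of 2.
So 6^942 ≡ 242 · 469 · 256 · 119 · 133 · 353 · 36 ≡ 210 (mod 943).
Since 210 ≠ 1, base 6 is a Fermat witness: 943 is composite.

210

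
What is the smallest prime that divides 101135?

5

101135 is odd.
Digit sum 11, not divisible by 3.
Ends in 5: divisible by 5.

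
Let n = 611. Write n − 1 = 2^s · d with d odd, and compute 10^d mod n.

611 − 1 = 610 = 2^1 · 305, so d = 305.
10^1 ≡ 10 (mod 611)
10^2 ≡ 10^2 = 100 ≡ 100 (mod 611)
10^4 ≡ 100^2 = 10000 ≡ 224 (mod 611)
10^8 ≡ 224^2 = 50176 ≡ 74 (mod 611)
10^16 ≡ 74^2 = 5476 ≡ 588 (mod 611)
10^32 ≡ 588^2 = 345744 ≡ 529 (mod 611)
10^64 ≡ 529^2 = 279841 ≡ 3 (mod 611)
10^128 ≡ 3^2 = 9 ≡ 9 (mod 611)
10^256 ≡ 9^2 = 81 ≡ 81 (mod 611)
305 = 256 + 32 + 16 + 1 in binary powers of 2.
So 10^305 ≡ 81 · 529 · 588 · 10 ≡ 160 (mod 611).
Squaring chain: 160; never reaches −1, so base 10 is a Miller–Rabin witness that 611 is composite.

160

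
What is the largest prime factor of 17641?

59

17641 = 13 · 1357
1357 = 23 · 59
59 is prime.
So 17641 = 13 · 23 · 59; the largest prime factor is 59.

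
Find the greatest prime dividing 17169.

97

17169 = 3 · 5723
5723 = 59 · 97
97 is prime.
So 17169 = 3 · 59 · 97; the largest prime factor is 97.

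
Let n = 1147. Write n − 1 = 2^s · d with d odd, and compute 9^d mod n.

47

1147 − 1 = 1146 = 2^1 · 573, so d = 573.
9^1 ≡ 9 (mod 1147)
9^2 ≡ 9^2 = 81 ≡ 81 (mod 1147)
9^4 ≡ 81^2 = 6561 ≡ 826 (mod 1147)
9^8 ≡ 826^2 = 682276 ≡ 958 (mod 1147)
9^16 ≡ 958^2 = 917764 ≡ 164 (mod 1147)
9^32 ≡ 164^2 = 26896 ≡ 515 (mod 1147)
9^64 ≡ 515^2 = 265225 ≡ 268 (mod 1147)
9^128 ≡ 268^2 = 71824 ≡ 710 (mod 1147)
9^256 ≡ 710^2 = 504100 ≡ 567 (mod 1147)
9^512 ≡ 567^2 = 321489 ≡ 329 (mod 1147)
573 = 512 + 32 + 16 + 8 + 4 + 1 in binary powers of 2.
So 9^573 ≡ 329 · 515 · 164 · 958 · 826 · 9 ≡ 47 (mod 1147).
Squaring chain: 47; never reaches −1, so base 9 is a Miller–Rabin witness that 1147 is composite.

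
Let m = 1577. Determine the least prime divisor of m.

19

1577 is odd.
Digit sum 20, not divisible by 3.
Ends in 7: not divisible by 5.
7: 1577 = 7·225 + 2
11: 1577 = 11·143 + 4
13: 1577 = 13·121 + 4
17: 1577 = 17·92 + 13
19: 1577 = 19·83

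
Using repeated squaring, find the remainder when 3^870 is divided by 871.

131

3^1 ≡ 3 (mod 871)
3^2 ≡ 3^2 = 9 ≡ 9 (mod 871)
3^4 ≡ 9^2 = 81 ≡ 81 (mod 871)
3^8 ≡ 81^2 = 6561 ≡ 464 (mod 871)
3^16 ≡ 464^2 = 215296 ≡ 159 (mod 871)
3^32 ≡ 159^2 = 25281 ≡ 22 (mod 871)
3^64 ≡ 22^2 = 484 ≡ 484 (mod 871)
3^128 ≡ 484^2 = 234256 ≡ 828 (mod 871)
3^256 ≡ 828^2 = 685584 ≡ 107 (mod 871)
3^512 ≡ 107^2 = 11449 ≡ 126 (mod 871)
870 = 512 + 256 + 64 + 32 + 4 + 2 in binary powers of 2.
So 3^870 ≡ 126 · 107 · 484 · 22 · 81 · 9 ≡ 131 (mod 871).
Since 131 ≠ 1, base 3 is a Fermat witness: 871 is composite.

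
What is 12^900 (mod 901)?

12^1 ≡ 12 (mod 901)
12^2 ≡ 12^2 = 144 ≡ 144 (mod 901)
12^4 ≡ 144^2 = 20736 ≡ 13 (mod 901)
12^8 ≡ 13^2 = 169 ≡ 169 (mod 901)
12^16 ≡ 169^2 = 28561 ≡ 630 (mod 901)
12^32 ≡ 630^2 = 396900 ≡ 460 (mod 901)
12^64 ≡ 460^2 = 211600 ≡ 766 (mod 901)
12^128 ≡ 766^2 = 586756 ≡ 205 (mod 901)
12^256 ≡ 205^2 = 42025 ≡ 579 (mod 901)
12^512 ≡ 579^2 = 335241 ≡ 69 (mod 901)
900 = 512 + 256 + 128 + 4 in binary powers of 2.
So 12^900 ≡ 69 · 579 · 205 · 13 ≡ 47 (mod 901).
Since 47 ≠ 1, base 12 is a Fermat witness: 901 is composite.

47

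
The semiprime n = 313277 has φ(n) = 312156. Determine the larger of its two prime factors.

599

φ(n) = (p−1)(q−1) = n − (p+q) + 1, so p + q = 313277 − 312156 + 1 = 1122.
p and q are the roots of t² − 1122t + 313277 = 0.
Discriminant: 1122² − 4·313277 = 1258884 − 1253108 = 5776; √5776 = 76.
q = (1122 − 76)/2 = 523, p = (1122 + 76)/2 = 599.
Check: 523 · 599 = 313277.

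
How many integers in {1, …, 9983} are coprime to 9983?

Factor: 9983 = 67 · 149.
φ(9983) = (67−1) · (149−1) = 66 · 148 = 9768.

9768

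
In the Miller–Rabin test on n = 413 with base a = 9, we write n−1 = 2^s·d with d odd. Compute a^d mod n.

86

413 − 1 = 412 = 2^2 · 103, so d = 103.
9^1 ≡ 9 (mod 413)
9^2 ≡ 9^2 = 81 ≡ 81 (mod 413)
9^4 ≡ 81^2 = 6561 ≡ 366 (mod 413)
9^8 ≡ 366^2 = 133956 ≡ 144 (mod 413)
9^16 ≡ 144^2 = 20736 ≡ 86 (mod 413)
9^32 ≡ 86^2 = 7396 ≡ 375 (mod 413)
9^64 ≡ 375^2 = 140625 ≡ 205 (mod 413)
103 = 64 + 32 + 4 + 2 + 1 in binary powers of 2.
So 9^103 ≡ 205 · 375 · 366 · 81 · 9 ≡ 86 (mod 413).
Squaring chain: 86 → 375; never reaches −1, so base 9 is a Miller–Rabin witness that 413 is composite.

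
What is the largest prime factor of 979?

89

979 = 11 · 89
89 is prime.
So 979 = 11 · 89; the largest prime factor is 89.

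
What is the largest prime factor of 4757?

71

4757 = 67 · 71
71 is prime.
So 4757 = 67 · 71; the largest prime factor is 71.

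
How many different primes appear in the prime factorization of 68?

68 = 2^2 · 17
68 = 2^2 · 17, which has 2 distinct prime factors.

2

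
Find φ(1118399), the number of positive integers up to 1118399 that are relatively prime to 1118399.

Factor: 1118399 = 37 · 167 · 181.
φ(1118399) = (37−1) · (167−1) · (181−1) = 36 · 166 · 180 = 1075680.

1075680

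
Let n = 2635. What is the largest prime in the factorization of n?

31

2635 = 5 · 527
527 = 17 · 31
31 is prime.
So 2635 = 5 · 17 · 31; the largest prime factor is 31.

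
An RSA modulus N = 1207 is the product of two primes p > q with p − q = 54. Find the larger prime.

71

Since p = q + 54, we have 1207 = q(q + 54), so q² + 54q − 1207 = 0.
Discriminant: 54² + 4·1207 = 2916 + 4828 = 7744; √7744 = 88.
q = (−54 + 88)/2 = 17, and p = q + 54 = 71.
Check: 17 · 71 = 1207.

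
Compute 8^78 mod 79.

8^1 ≡ 8 (mod 79)
8^2 ≡ 8^2 = 64 ≡ 64 (mod 79)
8^4 ≡ 64^2 = 4096 ≡ 67 (mod 79)
8^8 ≡ 67^2 = 4489 ≡ 65 (mod 79)
8^16 ≡ 65^2 = 4225 ≡ 38 (mod 79)
8^32 ≡ 38^2 = 1444 ≡ 22 (mod 79)
8^64 ≡ 22^2 = 484 ≡ 10 (mod 79)
78 = 64 + 8 + 4 + 2 in binary powers of 2.
So 8^78 ≡ 10 · 65 · 67 · 64 ≡ 1 (mod 79).
Since the result is 1, base 8 gives no evidence that 79 is composite.

1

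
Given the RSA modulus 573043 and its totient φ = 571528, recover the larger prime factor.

φ(n) = (p−1)(q−1) = n − (p+q) + 1, so p + q = 573043 − 571528 + 1 = 1516.
p and q are the roots of t² − 1516t + 573043 = 0.
Discriminant: 1516² − 4·573043 = 2298256 − 2292172 = 6084; √6084 = 78.
q = (1516 − 78)/2 = 719, p = (1516 + 78)/2 = 797.
Check: 719 · 797 = 573043.

797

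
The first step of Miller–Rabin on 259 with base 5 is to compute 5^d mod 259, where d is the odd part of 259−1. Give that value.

97

259 − 1 = 258 = 2^1 · 129, so d = 129.
5^1 ≡ 5 (mod 259)
5^2 ≡ 5^2 = 25 ≡ 25 (mod 259)
5^4 ≡ 25^2 = 625 ≡ 107 (mod 259)
5^8 ≡ 107^2 = 11449 ≡ 53 (mod 259)
5^16 ≡ 53^2 = 2809 ≡ 219 (mod 259)
5^32 ≡ 219^2 = 47961 ≡ 46 (mod 259)
5^64 ≡ 46^2 = 2116 ≡ 44 (mod 259)
5^128 ≡ 44^2 = 1936 ≡ 123 (mod 259)
129 = 128 + 1 in binary powers of 2.
So 5^129 ≡ 123 · 5 ≡ 97 (mod 259).
Squaring chain: 97; never reaches −1, so base 5 is a Miller–Rabin witness that 259 is composite.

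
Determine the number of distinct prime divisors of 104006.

5

104006 = 2 · 52003
52003 = 7 · 7429
7429 = 17 · 437
437 = 19 · 23
104006 = 2 · 7 · 17 · 19 · 23, which has 5 distinct prime factors.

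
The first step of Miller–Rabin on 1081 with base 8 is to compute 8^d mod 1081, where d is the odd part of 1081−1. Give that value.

75

1081 − 1 = 1080 = 2^3 · 135, so d = 135.
8^1 ≡ 8 (mod 1081)
8^2 ≡ 8^2 = 64 ≡ 64 (mod 1081)
8^4 ≡ 64^2 = 4096 ≡ 853 (mod 1081)
8^8 ≡ 853^2 = 727609 ≡ 96 (mod 1081)
8^16 ≡ 96^2 = 9216 ≡ 568 (mod 1081)
8^32 ≡ 568^2 = 322624 ≡ 486 (mod 1081)
8^64 ≡ 486^2 = 236196 ≡ 538 (mod 1081)
8^128 ≡ 538^2 = 289444 ≡ 817 (mod 1081)
135 = 128 + 4 + 2 + 1 in binary powers of 2.
So 8^135 ≡ 817 · 853 · 64 · 8 ≡ 75 (mod 1081).
Squaring chain: 75 → 220 → 836; never reaches −1, so base 8 is a Miller–Rabin witness that 1081 is composite.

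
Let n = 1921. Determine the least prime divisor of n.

1921 is odd.
Digit sum 13, not divisible by 3.
Ends in 1: not divisible by 5.
7: 1921 = 7·274 + 3
11: 1921 = 11·174 + 7
13: 1921 = 13·147 + 10
17: 1921 = 17·113

17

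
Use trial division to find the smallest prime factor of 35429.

71

35429 is odd.
Digit sum 23, not divisible by 3.
Ends in 9: not divisible by 5.
7: 35429 = 7·5061 + 2
11: 35429 = 11·3220 + 9
13: 35429 = 13·2725 + 4
17: 35429 = 17·2084 + 1
19: 35429 = 19·1864 + 13
23: 35429 = 23·1540 + 9
29: 35429 = 29·1221 + 20
31: 35429 = 31·1142 + 27
37: 35429 = 37·957 + 20
41: 35429 = 41·864 + 5
43: 35429 = 43·823 + 40
47: 35429 = 47·753 + 38
53: 35429 = 53·668 + 25
59: 35429 = 59·600 + 29
61: 35429 = 61·580 + 49
67: 35429 = 67·528 + 53
71: 35429 = 71·499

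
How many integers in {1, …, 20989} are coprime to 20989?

20700

Factor: 20989 = 139 · 151.
φ(20989) = (139−1) · (151−1) = 138 · 150 = 20700.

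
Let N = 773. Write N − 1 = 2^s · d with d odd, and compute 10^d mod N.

773 − 1 = 772 = 2^2 · 193, so d = 193.
10^1 ≡ 10 (mod 773)
10^2 ≡ 10^2 = 100 ≡ 100 (mod 773)
10^4 ≡ 100^2 = 10000 ≡ 724 (mod 773)
10^8 ≡ 724^2 = 524176 ≡ 82 (mod 773)
10^16 ≡ 82^2 = 6724 ≡ 540 (mod 773)
10^32 ≡ 540^2 = 291600 ≡ 179 (mod 773)
10^64 ≡ 179^2 = 32041 ≡ 348 (mod 773)
10^128 ≡ 348^2 = 121104 ≡ 516 (mod 773)
193 = 128 + 64 + 1 in binary powers of 2.
So 10^193 ≡ 516 · 348 · 10 ≡ 1 (mod 773).
Since 10^d ≡ 1 (mod 773), base 10 does not prove 773 composite.

1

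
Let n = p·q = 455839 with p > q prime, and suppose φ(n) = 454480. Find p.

761

φ(n) = (p−1)(q−1) = n − (p+q) + 1, so p + q = 455839 − 454480 + 1 = 1360.
p and q are the roots of t² − 1360t + 455839 = 0.
Discriminant: 1360² − 4·455839 = 1849600 − 1823356 = 26244; √26244 = 162.
q = (1360 − 162)/2 = 599, p = (1360 + 162)/2 = 761.
Check: 599 · 761 = 455839.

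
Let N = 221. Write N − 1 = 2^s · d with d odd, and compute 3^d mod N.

221 − 1 = 220 = 2^2 · 55, so d = 55.
3^1 ≡ 3 (mod 221)
3^2 ≡ 3^2 = 9 ≡ 9 (mod 221)
3^4 ≡ 9^2 = 81 ≡ 81 (mod 221)
3^8 ≡ 81^2 = 6561 ≡ 152 (mod 221)
3^16 ≡ 152^2 = 23104 ≡ 120 (mod 221)
3^32 ≡ 120^2 = 14400 ≡ 35 (mod 221)
55 = 32 + 16 + 4 + 2 + 1 in binary powers of 2.
So 3^55 ≡ 35 · 120 · 81 · 9 · 3 ≡ 198 (mod 221).
Squaring chain: 198 → 87; never reaches −1, so base 3 is a Miller–Rabin witness that 221 is composite.

198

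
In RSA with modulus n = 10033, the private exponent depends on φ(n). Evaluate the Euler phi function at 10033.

9828

Factor: 10033 = 79 · 127.
φ(10033) = (79−1) · (127−1) = 78 · 126 = 9828.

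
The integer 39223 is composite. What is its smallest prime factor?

39223 is odd.
Digit sum 19, not divisible by 3.
Ends in 3: not divisible by 5.
7: 39223 = 7·5603 + 2
11: 39223 = 11·3565 + 8
13: 39223 = 13·3017 + 2
17: 39223 = 17·2307 + 4
19: 39223 = 19·2064 + 7
23: 39223 = 23·1705 + 8
29: 39223 = 29·1352 + 15
31: 39223 = 31·1265 + 8
37: 39223 = 37·1060 + 3
41: 39223 = 41·956 + 27
43: 39223 = 43·912 + 7
47: 39223 = 47·834 + 25
53: 39223 = 53·740 + 3
59: 39223 = 59·664 + 47
61: 39223 = 61·643

61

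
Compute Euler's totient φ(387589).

Factor: 387589 = 53 · 71 · 103.
φ(387589) = (53−1) · (71−1) · (103−1) = 52 · 70 · 102 = 371280.

371280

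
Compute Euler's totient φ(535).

424

Factor: 535 = 5 · 107.
φ(535) = (5−1) · (107−1) = 4 · 106 = 424.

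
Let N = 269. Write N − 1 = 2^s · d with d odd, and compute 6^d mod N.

269 − 1 = 268 = 2^2 · 67, so d = 67.
6^1 ≡ 6 (mod 269)
6^2 ≡ 6^2 = 36 ≡ 36 (mod 269)
6^4 ≡ 36^2 = 1296 ≡ 220 (mod 269)
6^8 ≡ 220^2 = 48400 ≡ 249 (mod 269)
6^16 ≡ 249^2 = 62001 ≡ 131 (mod 269)
6^32 ≡ 131^2 = 17161 ≡ 214 (mod 269)
6^64 ≡ 214^2 = 45796 ≡ 66 (mod 269)
67 = 64 + 2 + 1 in binary powers of 2.
So 6^67 ≡ 66 · 36 · 6 ≡ 268 (mod 269).
Since 6^d ≡ 268 (mod 269), base 6 does not prove 269 composite.

268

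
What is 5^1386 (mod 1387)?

5^1 ≡ 5 (mod 1387)
5^2 ≡ 5^2 = 25 ≡ 25 (mod 1387)
5^4 ≡ 25^2 = 625 ≡ 625 (mod 1387)
5^8 ≡ 625^2 = 390625 ≡ 878 (mod 1387)
5^16 ≡ 878^2 = 770884 ≡ 1099 (mod 1387)
5^32 ≡ 1099^2 = 1207801 ≡ 1111 (mod 1387)
5^64 ≡ 1111^2 = 1234321 ≡ 1278 (mod 1387)
5^128 ≡ 1278^2 = 1633284 ≡ 785 (mod 1387)
5^256 ≡ 785^2 = 616225 ≡ 397 (mod 1387)
5^512 ≡ 397^2 = 157609 ≡ 878 (mod 1387)
5^1024 ≡ 878^2 = 770884 ≡ 1099 (mod 1387)
1386 = 1024 + 256 + 64 + 32 + 8 + 2 in binary powers of 2.
So 5^1386 ≡ 1099 · 397 · 1278 · 1111 · 878 · 25 ≡ 1122 (mod 1387).
Since 1122 ≠ 1, base 5 is a Fermat witness: 1387 is composite.

1122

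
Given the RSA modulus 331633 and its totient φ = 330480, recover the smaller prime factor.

541

φ(n) = (p−1)(q−1) = n − (p+q) + 1, so p + q = 331633 − 330480 + 1 = 1154.
p and q are the roots of t² − 1154t + 331633 = 0.
Discriminant: 1154² − 4·331633 = 1331716 − 1326532 = 5184; √5184 = 72.
q = (1154 − 72)/2 = 541, p = (1154 + 72)/2 = 613.
Check: 541 · 613 = 331633.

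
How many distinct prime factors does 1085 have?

3

1085 = 5 · 217
217 = 7 · 31
1085 = 5 · 7 · 31, which has 3 distinct prime factors.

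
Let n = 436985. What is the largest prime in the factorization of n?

97

436985 = 5 · 87397
87397 = 17 · 5141
5141 = 53 · 97
97 is prime.
So 436985 = 5 · 17 · 53 · 97; the largest prime factor is 97.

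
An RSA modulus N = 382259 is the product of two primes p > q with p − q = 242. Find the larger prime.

Since p = q + 242, we have 382259 = q(q + 242), so q² + 242q − 382259 = 0.
Discriminant: 242² + 4·382259 = 58564 + 1529036 = 1587600; √1587600 = 1260.
q = (−242 + 1260)/2 = 509, and p = q + 242 = 751.
Check: 509 · 751 = 382259.

751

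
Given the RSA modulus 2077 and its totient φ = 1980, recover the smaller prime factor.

31

φ(n) = (p−1)(q−1) = n − (p+q) + 1, so p + q = 2077 − 1980 + 1 = 98.
p and q are the roots of t² − 98t + 2077 = 0.
Discriminant: 98² − 4·2077 = 9604 − 8308 = 1296; √1296 = 36.
q = (98 − 36)/2 = 31, p = (98 + 36)/2 = 67.
Check: 31 · 67 = 2077.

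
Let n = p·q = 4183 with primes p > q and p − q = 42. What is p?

89

Since p = q + 42, we have 4183 = q(q + 42), so q² + 42q − 4183 = 0.
Discriminant: 42² + 4·4183 = 1764 + 16732 = 18496; √18496 = 136.
q = (−42 + 136)/2 = 47, and p = q + 42 = 89.
Check: 47 · 89 = 4183.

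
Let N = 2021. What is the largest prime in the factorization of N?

2021 = 43 · 47
47 is prime.
So 2021 = 43 · 47; the largest prime factor is 47.

47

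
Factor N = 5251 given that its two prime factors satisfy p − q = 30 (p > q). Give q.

59

Since p = q + 30, we have 5251 = q(q + 30), so q² + 30q − 5251 = 0.
Discriminant: 30² + 4·5251 = 900 + 21004 = 21904; √21904 = 148.
q = (−30 + 148)/2 = 59, and p = q + 30 = 89.
Check: 59 · 89 = 5251.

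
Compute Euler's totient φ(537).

Factor: 537 = 3 · 179.
φ(537) = (3−1) · (179−1) = 2 · 178 = 356.

356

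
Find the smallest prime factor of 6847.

41

6847 is odd.
Digit sum 25, not divisible by 3.
Ends in 7: not divisible by 5.
7: 6847 = 7·978 + 1
11: 6847 = 11·622 + 5
13: 6847 = 13·526 + 9
17: 6847 = 17·402 + 13
19: 6847 = 19·360 + 7
23: 6847 = 23·297 + 16
29: 6847 = 29·236 + 3
31: 6847 = 31·220 + 27
37: 6847 = 37·185 + 2
41: 6847 = 41·167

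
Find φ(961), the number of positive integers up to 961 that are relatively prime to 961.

Factor: 961 = 31^2.
φ(961) = 31^1·(31−1) = 930.

930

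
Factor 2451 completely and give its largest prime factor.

2451 = 3 · 817
817 = 19 · 43
43 is prime.
So 2451 = 3 · 19 · 43; the largest prime factor is 43.

43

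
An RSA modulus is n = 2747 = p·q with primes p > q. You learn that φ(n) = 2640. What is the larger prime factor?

φ(n) = (p−1)(q−1) = n − (p+q) + 1, so p + q = 2747 − 2640 + 1 = 108.
p and q are the roots of t² − 108t + 2747 = 0.
Discriminant: 108² − 4·2747 = 11664 − 10988 = 676; √676 = 26.
q = (108 − 26)/2 = 41, p = (108 + 26)/2 = 67.
Check: 41 · 67 = 2747.

67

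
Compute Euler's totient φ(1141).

Factor: 1141 = 7 · 163.
φ(1141) = (7−1) · (163−1) = 6 · 162 = 972.

972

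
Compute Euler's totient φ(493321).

470448

Factor: 493321 = 37 · 67 · 199.
φ(493321) = (37−1) · (67−1) · (199−1) = 36 · 66 · 198 = 470448.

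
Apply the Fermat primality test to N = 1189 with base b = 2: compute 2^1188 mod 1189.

297

2^1 ≡ 2 (mod 1189)
2^2 ≡ 2^2 = 4 ≡ 4 (mod 1189)
2^4 ≡ 4^2 = 16 ≡ 16 (mod 1189)
2^8 ≡ 16^2 = 256 ≡ 256 (mod 1189)
2^16 ≡ 256^2 = 65536 ≡ 141 (mod 1189)
2^32 ≡ 141^2 = 19881 ≡ 857 (mod 1189)
2^64 ≡ 857^2 = 734449 ≡ 836 (mod 1189)
2^128 ≡ 836^2 = 698896 ≡ 953 (mod 1189)
2^256 ≡ 953^2 = 908209 ≡ 1002 (mod 1189)
2^512 ≡ 1002^2 = 1004004 ≡ 488 (mod 1189)
2^1024 ≡ 488^2 = 238144 ≡ 344 (mod 1189)
1188 = 1024 + 128 + 32 + 4 in binary powers of 2.
So 2^1188 ≡ 344 · 953 · 857 · 16 ≡ 297 (mod 1189).
Since 297 ≠ 1, base 2 is a Fermat witness: 1189 is composite.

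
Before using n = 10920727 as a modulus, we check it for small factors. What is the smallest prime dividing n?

73

10920727 is odd.
Digit sum 28, not divisible by 3.
Ends in 7: not divisible by 5.
7: 10920727 = 7·1560103 + 6
11: 10920727 = 11·992793 + 4
13: 10920727 = 13·840055 + 12
17: 10920727 = 17·642395 + 12
19: 10920727 = 19·574775 + 2
23: 10920727 = 23·474814 + 5
29: 10920727 = 29·376576 + 23
31: 10920727 = 31·352281 + 16
37: 10920727 = 37·295154 + 29
41: 10920727 = 41·266359 + 8
43: 10920727 = 43·253970 + 17
47: 10920727 = 47·232355 + 42
53: 10920727 = 53·206051 + 24
59: 10920727 = 59·185097 + 4
61: 10920727 = 61·179028 + 19
67: 10920727 = 67·162995 + 62
71: 10920727 = 71·153813 + 4
73: 10920727 = 73·149599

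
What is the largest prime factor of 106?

106 = 2 · 53
53 is prime.
So 106 = 2 · 53; the largest prime factor is 53.

53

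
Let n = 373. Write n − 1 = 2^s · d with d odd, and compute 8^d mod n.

269

373 − 1 = 372 = 2^2 · 93, so d = 93.
8^1 ≡ 8 (mod 373)
8^2 ≡ 8^2 = 64 ≡ 64 (mod 373)
8^4 ≡ 64^2 = 4096 ≡ 366 (mod 373)
8^8 ≡ 366^2 = 133956 ≡ 49 (mod 373)
8^16 ≡ 49^2 = 2401 ≡ 163 (mod 373)
8^32 ≡ 163^2 = 26569 ≡ 86 (mod 373)
8^64 ≡ 86^2 = 7396 ≡ 309 (mod 373)
93 = 64 + 16 + 8 + 4 + 1 in binary powers of 2.
So 8^93 ≡ 309 · 163 · 49 · 366 · 8 ≡ 269 (mod 373).
Squaring chain: 269 → 372; reaches −1, so base 8 does not prove 373 composite.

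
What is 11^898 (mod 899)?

382

11^1 ≡ 11 (mod 899)
11^2 ≡ 11^2 = 121 ≡ 121 (mod 899)
11^4 ≡ 121^2 = 14641 ≡ 257 (mod 899)
11^8 ≡ 257^2 = 66049 ≡ 422 (mod 899)
11^16 ≡ 422^2 = 178084 ≡ 82 (mod 899)
11^32 ≡ 82^2 = 6724 ≡ 431 (mod 899)
11^64 ≡ 431^2 = 185761 ≡ 567 (mod 899)
11^128 ≡ 567^2 = 321489 ≡ 546 (mod 899)
11^256 ≡ 546^2 = 298116 ≡ 547 (mod 899)
11^512 ≡ 547^2 = 299209 ≡ 741 (mod 899)
898 = 512 + 256 + 128 + 2 in binary powers of 2.
So 11^898 ≡ 741 · 547 · 546 · 121 ≡ 382 (mod 899).
Since 382 ≠ 1, base 11 is a Fermat witness: 899 is composite.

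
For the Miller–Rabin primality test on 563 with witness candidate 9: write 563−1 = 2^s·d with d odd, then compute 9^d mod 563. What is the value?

563 − 1 = 562 = 2^1 · 281, so d = 281.
9^1 ≡ 9 (mod 563)
9^2 ≡ 9^2 = 81 ≡ 81 (mod 563)
9^4 ≡ 81^2 = 6561 ≡ 368 (mod 563)
9^8 ≡ 368^2 = 135424 ≡ 304 (mod 563)
9^16 ≡ 304^2 = 92416 ≡ 84 (mod 563)
9^32 ≡ 84^2 = 7056 ≡ 300 (mod 563)
9^64 ≡ 300^2 = 90000 ≡ 483 (mod 563)
9^128 ≡ 483^2 = 233289 ≡ 207 (mod 563)
9^256 ≡ 207^2 = 42849 ≡ 61 (mod 563)
281 = 256 + 16 + 8 + 1 in binary powers of 2.
So 9^281 ≡ 61 · 84 · 304 · 9 ≡ 1 (mod 563).
Since 9^d ≡ 1 (mod 563), base 9 does not prove 563 composite.

1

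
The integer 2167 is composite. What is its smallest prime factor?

2167 is odd.
Digit sum 16, not divisible by 3.
Ends in 7: not divisible by 5.
7: 2167 = 7·309 + 4
11: 2167 = 11·197

11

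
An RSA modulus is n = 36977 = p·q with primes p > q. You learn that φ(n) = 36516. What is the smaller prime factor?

103

φ(n) = (p−1)(q−1) = n − (p+q) + 1, so p + q = 36977 − 36516 + 1 = 462.
p and q are the roots of t² − 462t + 36977 = 0.
Discriminant: 462² − 4·36977 = 213444 − 147908 = 65536; √65536 = 256.
q = (462 − 256)/2 = 103, p = (462 + 256)/2 = 359.
Check: 103 · 359 = 36977.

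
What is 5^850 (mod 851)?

818

5^1 ≡ 5 (mod 851)
5^2 ≡ 5^2 = 25 ≡ 25 (mod 851)
5^4 ≡ 25^2 = 625 ≡ 625 (mod 851)
5^8 ≡ 625^2 = 390625 ≡ 16 (mod 851)
5^16 ≡ 16^2 = 256 ≡ 256 (mod 851)
5^32 ≡ 256^2 = 65536 ≡ 9 (mod 851)
5^64 ≡ 9^2 = 81 ≡ 81 (mod 851)
5^128 ≡ 81^2 = 6561 ≡ 604 (mod 851)
5^256 ≡ 604^2 = 364816 ≡ 588 (mod 851)
5^512 ≡ 588^2 = 345744 ≡ 238 (mod 851)
850 = 512 + 256 + 64 + 16 + 2 in binary powers of 2.
So 5^850 ≡ 238 · 588 · 81 · 256 · 25 ≡ 818 (mod 851).
Since 818 ≠ 1, base 5 is a Fermat witness: 851 is composite.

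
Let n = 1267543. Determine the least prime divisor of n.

1267543 is odd.
Digit sum 28, not divisible by 3.
Ends in 3: not divisible by 5.
7: 1267543 = 7·181077 + 4
11: 1267543 = 11·115231 + 2
13: 1267543 = 13·97503 + 4
17: 1267543 = 17·74561 + 6
19: 1267543 = 19·66712 + 15
23: 1267543 = 23·55110 + 13
29: 1267543 = 29·43708 + 11
31: 1267543 = 31·40888 + 15
37: 1267543 = 37·34257 + 34
41: 1267543 = 41·30915 + 28
43: 1267543 = 43·29477 + 32
47: 1267543 = 47·26969

47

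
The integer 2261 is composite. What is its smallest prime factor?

7

2261 is odd.
Digit sum 11, not divisible by 3.
Ends in 1: not divisible by 5.
7: 2261 = 7·323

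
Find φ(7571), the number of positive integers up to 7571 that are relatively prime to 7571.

7392

Factor: 7571 = 67 · 113.
φ(7571) = (67−1) · (113−1) = 66 · 112 = 7392.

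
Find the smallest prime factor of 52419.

52419 is odd.
Digit sum 21, divisible by 3.

3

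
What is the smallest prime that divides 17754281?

83

17754281 is odd.
Digit sum 35, not divisible by 3.
Ends in 1: not divisible by 5.
7: 17754281 = 7·2536325 + 6
11: 17754281 = 11·1614025 + 6
13: 17754281 = 13·1365713 + 12
17: 17754281 = 17·1044369 + 8
19: 17754281 = 19·934435 + 16
23: 17754281 = 23·771925 + 6
29: 17754281 = 29·612216 + 17
31: 17754281 = 31·572718 + 23
37: 17754281 = 37·479845 + 16
41: 17754281 = 41·433031 + 10
43: 17754281 = 43·412890 + 11
47: 17754281 = 47·377750 + 31
53: 17754281 = 53·334986 + 23
59: 17754281 = 59·300920 + 1
61: 17754281 = 61·291053 + 48
67: 17754281 = 67·264989 + 18
71: 17754281 = 71·250060 + 21
73: 17754281 = 73·243209 + 24
79: 17754281 = 79·224737 + 58
83: 17754281 = 83·213907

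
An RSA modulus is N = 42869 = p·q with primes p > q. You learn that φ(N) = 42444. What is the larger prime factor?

263

φ(n) = (p−1)(q−1) = n − (p+q) + 1, so p + q = 42869 − 42444 + 1 = 426.
p and q are the roots of t² − 426t + 42869 = 0.
Discriminant: 426² − 4·42869 = 181476 − 171476 = 10000; √10000 = 100.
q = (426 − 100)/2 = 163, p = (426 + 100)/2 = 263.
Check: 163 · 263 = 42869.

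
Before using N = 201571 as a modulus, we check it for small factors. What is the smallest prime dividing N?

201571 is odd.
Digit sum 16, not divisible by 3.
Ends in 1: not divisible by 5.
7: 201571 = 7·28795 + 6
11: 201571 = 11·18324 + 7
13: 201571 = 13·15505 + 6
17: 201571 = 17·11857 + 2
19: 201571 = 19·10609

19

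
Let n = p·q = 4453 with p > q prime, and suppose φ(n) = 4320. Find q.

φ(n) = (p−1)(q−1) = n − (p+q) + 1, so p + q = 4453 − 4320 + 1 = 134.
p and q are the roots of t² − 134t + 4453 = 0.
Discriminant: 134² − 4·4453 = 17956 − 17812 = 144; √144 = 12.
q = (134 − 12)/2 = 61, p = (134 + 12)/2 = 73.
Check: 61 · 73 = 4453.

61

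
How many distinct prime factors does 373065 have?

373065 = 3 · 124355
124355 = 5 · 24871
24871 = 7 · 3553
3553 = 11 · 323
323 = 17 · 19
373065 = 3 · 5 · 7 · 11 · 17 · 19, which has 6 distinct prime factors.

6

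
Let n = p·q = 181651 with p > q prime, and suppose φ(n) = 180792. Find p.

φ(n) = (p−1)(q−1) = n − (p+q) + 1, so p + q = 181651 − 180792 + 1 = 860.
p and q are the roots of t² − 860t + 181651 = 0.
Discriminant: 860² − 4·181651 = 739600 − 726604 = 12996; √12996 = 114.
q = (860 − 114)/2 = 373, p = (860 + 114)/2 = 487.
Check: 373 · 487 = 181651.

487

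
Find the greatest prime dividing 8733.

71

8733 = 3 · 2911
2911 = 41 · 71
71 is prime.
So 8733 = 3 · 41 · 71; the largest prime factor is 71.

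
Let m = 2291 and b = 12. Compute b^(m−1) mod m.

144

12^1 ≡ 12 (mod 2291)
12^2 ≡ 12^2 = 144 ≡ 144 (mod 2291)
12^4 ≡ 144^2 = 20736 ≡ 117 (mod 2291)
12^8 ≡ 117^2 = 13689 ≡ 2234 (mod 2291)
12^16 ≡ 2234^2 = 4990756 ≡ 958 (mod 2291)
12^32 ≡ 958^2 = 917764 ≡ 1364 (mod 2291)
12^64 ≡ 1364^2 = 1860496 ≡ 204 (mod 2291)
12^128 ≡ 204^2 = 41616 ≡ 378 (mod 2291)
12^256 ≡ 378^2 = 142884 ≡ 842 (mod 2291)
12^512 ≡ 842^2 = 708964 ≡ 1045 (mod 2291)
12^1024 ≡ 1045^2 = 1092025 ≡ 1509 (mod 2291)
12^2048 ≡ 1509^2 = 2277081 ≡ 2118 (mod 2291)
2290 = 2048 + 128 + 64 + 32 + 16 + 2 in binary powers of 2.
So 12^2290 ≡ 2118 · 378 · 204 · 1364 · 958 · 144 ≡ 144 (mod 2291).
Since 144 ≠ 1, base 12 is a Fermat witness: 2291 is composite.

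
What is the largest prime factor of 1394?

1394 = 2 · 697
697 = 17 · 41
41 is prime.
So 1394 = 2 · 17 · 41; the largest prime factor is 41.

41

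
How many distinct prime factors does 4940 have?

4

4940 = 2^2 · 1235
1235 = 5 · 247
247 = 13 · 19
4940 = 2^2 · 5 · 13 · 19, which has 4 distinct prime factors.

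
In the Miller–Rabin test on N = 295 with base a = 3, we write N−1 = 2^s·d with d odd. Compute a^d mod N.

127

295 − 1 = 294 = 2^1 · 147, so d = 147.
3^1 ≡ 3 (mod 295)
3^2 ≡ 3^2 = 9 ≡ 9 (mod 295)
3^4 ≡ 9^2 = 81 ≡ 81 (mod 295)
3^8 ≡ 81^2 = 6561 ≡ 71 (mod 295)
3^16 ≡ 71^2 = 5041 ≡ 26 (mod 295)
3^32 ≡ 26^2 = 676 ≡ 86 (mod 295)
3^64 ≡ 86^2 = 7396 ≡ 21 (mod 295)
3^128 ≡ 21^2 = 441 ≡ 146 (mod 295)
147 = 128 + 16 + 2 + 1 in binary powers of 2.
So 3^147 ≡ 146 · 26 · 9 · 3 ≡ 127 (mod 295).
Squaring chain: 127; never reaches −1, so base 3 is a Miller–Rabin witness that 295 is composite.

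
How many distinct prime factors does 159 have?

159 = 3 · 53
159 = 3 · 53, which has 2 distinct prime factors.

2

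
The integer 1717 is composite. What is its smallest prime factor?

1717 is odd.
Digit sum 16, not divisible by 3.
Ends in 7: not divisible by 5.
7: 1717 = 7·245 + 2
11: 1717 = 11·156 + 1
13: 1717 = 13·132 + 1
17: 1717 = 17·101

17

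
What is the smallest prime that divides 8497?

29

8497 is odd.
Digit sum 28, not divisible by 3.
Ends in 7: not divisible by 5.
7: 8497 = 7·1213 + 6
11: 8497 = 11·772 + 5
13: 8497 = 13·653 + 8
17: 8497 = 17·499 + 14
19: 8497 = 19·447 + 4
23: 8497 = 23·369 + 10
29: 8497 = 29·293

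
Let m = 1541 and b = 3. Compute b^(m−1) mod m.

3^1 ≡ 3 (mod 1541)
3^2 ≡ 3^2 = 9 ≡ 9 (mod 1541)
3^4 ≡ 9^2 = 81 ≡ 81 (mod 1541)
3^8 ≡ 81^2 = 6561 ≡ 397 (mod 1541)
3^16 ≡ 397^2 = 157609 ≡ 427 (mod 1541)
3^32 ≡ 427^2 = 182329 ≡ 491 (mod 1541)
3^64 ≡ 491^2 = 241081 ≡ 685 (mod 1541)
3^128 ≡ 685^2 = 469225 ≡ 761 (mod 1541)
3^256 ≡ 761^2 = 579121 ≡ 1246 (mod 1541)
3^512 ≡ 1246^2 = 1552516 ≡ 729 (mod 1541)
3^1024 ≡ 729^2 = 531441 ≡ 1337 (mod 1541)
1540 = 1024 + 512 + 4 in binary powers of 2.
So 3^1540 ≡ 1337 · 729 · 81 ≡ 1 (mod 1541).
Since the result is 1, base 3 gives no evidence that 1541 is composite.

1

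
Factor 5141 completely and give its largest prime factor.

97

5141 = 53 · 97
97 is prime.
So 5141 = 53 · 97; the largest prime factor is 97.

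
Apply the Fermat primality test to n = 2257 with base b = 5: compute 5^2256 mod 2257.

1839

5^1 ≡ 5 (mod 2257)
5^2 ≡ 5^2 = 25 ≡ 25 (mod 2257)
5^4 ≡ 25^2 = 625 ≡ 625 (mod 2257)
5^8 ≡ 625^2 = 390625 ≡ 164 (mod 2257)
5^16 ≡ 164^2 = 26896 ≡ 2069 (mod 2257)
5^32 ≡ 2069^2 = 4280761 ≡ 1489 (mod 2257)
5^64 ≡ 1489^2 = 2217121 ≡ 747 (mod 2257)
5^128 ≡ 747^2 = 558009 ≡ 530 (mod 2257)
5^256 ≡ 530^2 = 280900 ≡ 1032 (mod 2257)
5^512 ≡ 1032^2 = 1065024 ≡ 1977 (mod 2257)
5^1024 ≡ 1977^2 = 3908529 ≡ 1662 (mod 2257)
5^2048 ≡ 1662^2 = 2762244 ≡ 1933 (mod 2257)
2256 = 2048 + 128 + 64 + 16 in binary powers of 2.
So 5^2256 ≡ 1933 · 530 · 747 · 2069 ≡ 1839 (mod 2257).
Since 1839 ≠ 1, base 5 is a Fermat witness: 2257 is composite.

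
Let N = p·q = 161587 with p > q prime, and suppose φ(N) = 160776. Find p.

φ(n) = (p−1)(q−1) = n − (p+q) + 1, so p + q = 161587 − 160776 + 1 = 812.
p and q are the roots of t² − 812t + 161587 = 0.
Discriminant: 812² − 4·161587 = 659344 − 646348 = 12996; √12996 = 114.
q = (812 − 114)/2 = 349, p = (812 + 114)/2 = 463.
Check: 349 · 463 = 161587.

463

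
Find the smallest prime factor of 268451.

19

268451 is odd.
Digit sum 26, not divisible by 3.
Ends in 1: not divisible by 5.
7: 268451 = 7·38350 + 1
11: 268451 = 11·24404 + 7
13: 268451 = 13·20650 + 1
17: 268451 = 17·15791 + 4
19: 268451 = 19·14129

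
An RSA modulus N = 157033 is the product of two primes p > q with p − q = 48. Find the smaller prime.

Since p = q + 48, we have 157033 = q(q + 48), so q² + 48q − 157033 = 0.
Discriminant: 48² + 4·157033 = 2304 + 628132 = 630436; √630436 = 794.
q = (−48 + 794)/2 = 373, and p = q + 48 = 421.
Check: 373 · 421 = 157033.

373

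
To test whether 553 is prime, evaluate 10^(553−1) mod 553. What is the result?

176

10^1 ≡ 10 (mod 553)
10^2 ≡ 10^2 = 100 ≡ 100 (mod 553)
10^4 ≡ 100^2 = 10000 ≡ 46 (mod 553)
10^8 ≡ 46^2 = 2116 ≡ 457 (mod 553)
10^16 ≡ 457^2 = 208849 ≡ 368 (mod 553)
10^32 ≡ 368^2 = 135424 ≡ 492 (mod 553)
10^64 ≡ 492^2 = 242064 ≡ 403 (mod 553)
10^128 ≡ 403^2 = 162409 ≡ 380 (mod 553)
10^256 ≡ 380^2 = 144400 ≡ 67 (mod 553)
10^512 ≡ 67^2 = 4489 ≡ 65 (mod 553)
552 = 512 + 32 + 8 in binary powers of 2.
So 10^552 ≡ 65 · 492 · 457 ≡ 176 (mod 553).
Since 176 ≠ 1, base 10 is a Fermat witness: 553 is composite.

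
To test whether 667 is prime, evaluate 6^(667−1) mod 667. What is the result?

81

6^1 ≡ 6 (mod 667)
6^2 ≡ 6^2 = 36 ≡ 36 (mod 667)
6^4 ≡ 36^2 = 1296 ≡ 629 (mod 667)
6^8 ≡ 629^2 = 395641 ≡ 110 (mod 667)
6^16 ≡ 110^2 = 12100 ≡ 94 (mod 667)
6^32 ≡ 94^2 = 8836 ≡ 165 (mod 667)
6^64 ≡ 165^2 = 27225 ≡ 545 (mod 667)
6^128 ≡ 545^2 = 297025 ≡ 210 (mod 667)
6^256 ≡ 210^2 = 44100 ≡ 78 (mod 667)
6^512 ≡ 78^2 = 6084 ≡ 81 (mod 667)
666 = 512 + 128 + 16 + 8 + 2 in binary powers of 2.
So 6^666 ≡ 81 · 210 · 94 · 110 · 36 ≡ 81 (mod 667).
Since 81 ≠ 1, base 6 is a Fermat witness: 667 is composite.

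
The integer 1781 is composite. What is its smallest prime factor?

1781 is odd.
Digit sum 17, not divisible by 3.
Ends in 1: not divisible by 5.
7: 1781 = 7·254 + 3
11: 1781 = 11·161 + 10
13: 1781 = 13·137

13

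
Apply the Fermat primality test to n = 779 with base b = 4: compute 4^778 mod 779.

4^1 ≡ 4 (mod 779)
4^2 ≡ 4^2 = 16 ≡ 16 (mod 779)
4^4 ≡ 16^2 = 256 ≡ 256 (mod 779)
4^8 ≡ 256^2 = 65536 ≡ 100 (mod 779)
4^16 ≡ 100^2 = 10000 ≡ 652 (mod 779)
4^32 ≡ 652^2 = 425104 ≡ 549 (mod 779)
4^64 ≡ 549^2 = 301401 ≡ 707 (mod 779)
4^128 ≡ 707^2 = 499849 ≡ 510 (mod 779)
4^256 ≡ 510^2 = 260100 ≡ 693 (mod 779)
4^512 ≡ 693^2 = 480249 ≡ 385 (mod 779)
778 = 512 + 256 + 8 + 2 in binary powers of 2.
So 4^778 ≡ 385 · 693 · 100 · 16 ≡ 674 (mod 779).
Since 674 ≠ 1, base 4 is a Fermat witness: 779 is composite.

674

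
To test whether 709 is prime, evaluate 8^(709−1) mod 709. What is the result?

1

8^1 ≡ 8 (mod 709)
8^2 ≡ 8^2 = 64 ≡ 64 (mod 709)
8^4 ≡ 64^2 = 4096 ≡ 551 (mod 709)
8^8 ≡ 551^2 = 303601 ≡ 149 (mod 709)
8^16 ≡ 149^2 = 22201 ≡ 222 (mod 709)
8^32 ≡ 222^2 = 49284 ≡ 363 (mod 709)
8^64 ≡ 363^2 = 131769 ≡ 604 (mod 709)
8^128 ≡ 604^2 = 364816 ≡ 390 (mod 709)
8^256 ≡ 390^2 = 152100 ≡ 374 (mod 709)
8^512 ≡ 374^2 = 139876 ≡ 203 (mod 709)
708 = 512 + 128 + 64 + 4 in binary powers of 2.
So 8^708 ≡ 203 · 390 · 604 · 551 ≡ 1 (mod 709).
Since the result is 1, base 8 gives no evidence that 709 is composite.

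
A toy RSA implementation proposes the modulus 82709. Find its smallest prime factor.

82709 is odd.
Digit sum 26, not divisible by 3.
Ends in 9: not divisible by 5.
7: 82709 = 7·11815 + 4
11: 82709 = 11·7519

11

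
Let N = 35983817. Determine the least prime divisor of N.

35983817 is odd.
Digit sum 44, not divisible by 3.
Ends in 7: not divisible by 5.
7: 35983817 = 7·5140545 + 2
11: 35983817 = 11·3271256 + 1
13: 35983817 = 13·2767985 + 12
17: 35983817 = 17·2116695 + 2
19: 35983817 = 19·1893885 + 2
23: 35983817 = 23·1564513 + 18
29: 35983817 = 29·1240821 + 8
31: 35983817 = 31·1160768 + 9
37: 35983817 = 37·972535 + 22
41: 35983817 = 41·877654 + 3
43: 35983817 = 43·836832 + 41
47: 35983817 = 47·765613 + 6
53: 35983817 = 53·678939 + 50
59: 35983817 = 59·609895 + 12
61: 35983817 = 61·589898 + 39
67: 35983817 = 67·537071 + 60
71: 35983817 = 71·506814 + 23
73: 35983817 = 73·492929

73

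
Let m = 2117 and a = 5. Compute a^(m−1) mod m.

5^1 ≡ 5 (mod 2117)
5^2 ≡ 5^2 = 25 ≡ 25 (mod 2117)
5^4 ≡ 25^2 = 625 ≡ 625 (mod 2117)
5^8 ≡ 625^2 = 390625 ≡ 1097 (mod 2117)
5^16 ≡ 1097^2 = 1203409 ≡ 953 (mod 2117)
5^32 ≡ 953^2 = 908209 ≡ 16 (mod 2117)
5^64 ≡ 16^2 = 256 ≡ 256 (mod 2117)
5^128 ≡ 256^2 = 65536 ≡ 2026 (mod 2117)
5^256 ≡ 2026^2 = 4104676 ≡ 1930 (mod 2117)
5^512 ≡ 1930^2 = 3724900 ≡ 1097 (mod 2117)
5^1024 ≡ 1097^2 = 1203409 ≡ 953 (mod 2117)
5^2048 ≡ 953^2 = 908209 ≡ 16 (mod 2117)
2116 = 2048 + 64 + 4 in binary powers of 2.
So 5^2116 ≡ 16 · 256 · 625 ≡ 547 (mod 2117).
Since 547 ≠ 1, base 5 is a Fermat witness: 2117 is composite.

547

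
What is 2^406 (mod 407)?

2^1 ≡ 2 (mod 407)
2^2 ≡ 2^2 = 4 ≡ 4 (mod 407)
2^4 ≡ 4^2 = 16 ≡ 16 (mod 407)
2^8 ≡ 16^2 = 256 ≡ 256 (mod 407)
2^16 ≡ 256^2 = 65536 ≡ 9 (mod 407)
2^32 ≡ 9^2 = 81 ≡ 81 (mod 407)
2^64 ≡ 81^2 = 6561 ≡ 49 (mod 407)
2^128 ≡ 49^2 = 2401 ≡ 366 (mod 407)
2^256 ≡ 366^2 = 133956 ≡ 53 (mod 407)
406 = 256 + 128 + 16 + 4 + 2 in binary powers of 2.
So 2^406 ≡ 53 · 366 · 9 · 16 · 4 ≡ 284 (mod 407).
Since 284 ≠ 1, base 2 is a Fermat witness: 407 is composite.

284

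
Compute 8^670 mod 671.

243

8^1 ≡ 8 (mod 671)
8^2 ≡ 8^2 = 64 ≡ 64 (mod 671)
8^4 ≡ 64^2 = 4096 ≡ 70 (mod 671)
8^8 ≡ 70^2 = 4900 ≡ 203 (mod 671)
8^16 ≡ 203^2 = 41209 ≡ 278 (mod 671)
8^32 ≡ 278^2 = 77284 ≡ 119 (mod 671)
8^64 ≡ 119^2 = 14161 ≡ 70 (mod 671)
8^128 ≡ 70^2 = 4900 ≡ 203 (mod 671)
8^256 ≡ 203^2 = 41209 ≡ 278 (mod 671)
8^512 ≡ 278^2 = 77284 ≡ 119 (mod 671)
670 = 512 + 128 + 16 + 8 + 4 + 2 in binary powers of 2.
So 8^670 ≡ 119 · 203 · 278 · 203 · 70 · 64 ≡ 243 (mod 671).
Since 243 ≠ 1, base 8 is a Fermat witness: 671 is composite.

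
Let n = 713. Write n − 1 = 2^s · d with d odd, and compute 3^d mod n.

713 − 1 = 712 = 2^3 · 89, so d = 89.
3^1 ≡ 3 (mod 713)
3^2 ≡ 3^2 = 9 ≡ 9 (mod 713)
3^4 ≡ 9^2 = 81 ≡ 81 (mod 713)
3^8 ≡ 81^2 = 6561 ≡ 144 (mod 713)
3^16 ≡ 144^2 = 20736 ≡ 59 (mod 713)
3^32 ≡ 59^2 = 3481 ≡ 629 (mod 713)
3^64 ≡ 629^2 = 395641 ≡ 639 (mod 713)
89 = 64 + 16 + 8 + 1 in binary powers of 2.
So 3^89 ≡ 639 · 59 · 144 · 3 ≡ 486 (mod 713).
Squaring chain: 486 → 193 → 173; never reaches −1, so base 3 is a Miller–Rabin witness that 713 is composite.

486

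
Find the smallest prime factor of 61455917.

79

61455917 is odd.
Digit sum 38, not divisible by 3.
Ends in 7: not divisible by 5.
7: 61455917 = 7·8779416 + 5
11: 61455917 = 11·5586901 + 6
13: 61455917 = 13·4727378 + 3
17: 61455917 = 17·3615053 + 16
19: 61455917 = 19·3234521 + 18
23: 61455917 = 23·2671996 + 9
29: 61455917 = 29·2119169 + 16
31: 61455917 = 31·1982448 + 29
37: 61455917 = 37·1660970 + 27
41: 61455917 = 41·1498924 + 33
43: 61455917 = 43·1429207 + 16
47: 61455917 = 47·1307572 + 33
53: 61455917 = 53·1159545 + 32
59: 61455917 = 59·1041625 + 42
61: 61455917 = 61·1007474 + 3
67: 61455917 = 67·917252 + 33
71: 61455917 = 71·865576 + 21
73: 61455917 = 73·841861 + 64
79: 61455917 = 79·777923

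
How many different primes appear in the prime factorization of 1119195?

1119195 = 3^2 · 124355
124355 = 5 · 24871
24871 = 7 · 3553
3553 = 11 · 323
323 = 17 · 19
1119195 = 3^2 · 5 · 7 · 11 · 17 · 19, which has 6 distinct prime factors.

6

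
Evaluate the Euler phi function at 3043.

2848

Factor: 3043 = 17 · 179.
φ(3043) = (17−1) · (179−1) = 16 · 178 = 2848.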